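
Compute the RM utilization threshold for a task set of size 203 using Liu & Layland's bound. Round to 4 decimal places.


Compute 2^(1/203) = 1.0034203542
Subtract 1: 1.0034203542 - 1 = 0.0034203542
Multiply by n: 203 * 0.0034203542 = 0.6943319026
Round to 4 dp: 0.6943

0.6943


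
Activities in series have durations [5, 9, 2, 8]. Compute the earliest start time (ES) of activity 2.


Activity 2 starts after activities 1 through 1 complete.
Predecessor durations: [5]
ES = 5 = 5

5


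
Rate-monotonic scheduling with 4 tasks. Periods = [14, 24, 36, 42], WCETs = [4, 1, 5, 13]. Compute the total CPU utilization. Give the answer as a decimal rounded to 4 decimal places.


Compute individual utilizations (exact fractions):
  Task 1: C/T = 4/14 = 2/7 (approx. 0.2857)
  Task 2: C/T = 1/24 (approx. 0.0417)
  Task 3: C/T = 5/36 (approx. 0.1389)
  Task 4: C/T = 13/42 (approx. 0.3095)
Total utilization U = 2/7 + 1/24 + 5/36 + 13/42 = 391/504
Rounded to 4 decimal places: U = 0.7758
RM (Liu & Layland) bound for 4 tasks = 0.756828; compare with U = 391/504 (approx. 0.775794)
bound < U <= 1, so the RM sufficient condition is not met (inconclusive; an exact test such as response-time analysis is needed).

0.7758


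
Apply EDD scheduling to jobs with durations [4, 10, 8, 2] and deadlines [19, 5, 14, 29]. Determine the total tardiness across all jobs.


Sort by due date (EDD order): [(10, 5), (8, 14), (4, 19), (2, 29)]
Compute completion times and tardiness:
  Job 1: p=10, d=5, C=10, tardiness=max(0,10-5)=5
  Job 2: p=8, d=14, C=18, tardiness=max(0,18-14)=4
  Job 3: p=4, d=19, C=22, tardiness=max(0,22-19)=3
  Job 4: p=2, d=29, C=24, tardiness=max(0,24-29)=0
Total tardiness = 12

12


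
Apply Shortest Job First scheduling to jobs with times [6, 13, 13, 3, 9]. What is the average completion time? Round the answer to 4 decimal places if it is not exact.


SJF order (ascending): [3, 6, 9, 13, 13]
Completion times:
  Job 1: burst=3, C=3
  Job 2: burst=6, C=9
  Job 3: burst=9, C=18
  Job 4: burst=13, C=31
  Job 5: burst=13, C=44
Average completion = 105/5 = 21.0

21.0


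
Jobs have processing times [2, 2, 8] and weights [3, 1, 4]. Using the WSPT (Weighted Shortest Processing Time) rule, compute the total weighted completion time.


Compute p/w ratios and sort ascending (WSPT): [(2, 3), (2, 1), (8, 4)]
Compute weighted completion times:
  Job (p=2,w=3): C=2, w*C=3*2=6
  Job (p=2,w=1): C=4, w*C=1*4=4
  Job (p=8,w=4): C=12, w*C=4*12=48
Total weighted completion time = 58

58


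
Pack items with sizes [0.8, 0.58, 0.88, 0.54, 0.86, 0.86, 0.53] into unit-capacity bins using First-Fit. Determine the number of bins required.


Place items sequentially using First-Fit:
  Item 0.8 -> new Bin 1
  Item 0.58 -> new Bin 2
  Item 0.88 -> new Bin 3
  Item 0.54 -> new Bin 4
  Item 0.86 -> new Bin 5
  Item 0.86 -> new Bin 6
  Item 0.53 -> new Bin 7
Total bins used = 7

7


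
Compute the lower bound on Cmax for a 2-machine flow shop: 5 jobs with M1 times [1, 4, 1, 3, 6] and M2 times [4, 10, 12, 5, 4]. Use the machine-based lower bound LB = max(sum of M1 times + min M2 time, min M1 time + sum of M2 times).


LB1 = sum(M1 times) + min(M2 times) = 15 + 4 = 19
LB2 = min(M1 times) + sum(M2 times) = 1 + 35 = 36
Lower bound = max(LB1, LB2) = max(19, 36) = 36

36


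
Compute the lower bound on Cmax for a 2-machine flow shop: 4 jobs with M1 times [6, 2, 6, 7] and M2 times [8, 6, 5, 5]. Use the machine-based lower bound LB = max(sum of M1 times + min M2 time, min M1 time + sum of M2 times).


LB1 = sum(M1 times) + min(M2 times) = 21 + 5 = 26
LB2 = min(M1 times) + sum(M2 times) = 2 + 24 = 26
Lower bound = max(LB1, LB2) = max(26, 26) = 26

26


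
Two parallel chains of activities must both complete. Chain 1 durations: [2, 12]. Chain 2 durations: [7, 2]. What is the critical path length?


Path A total = 2 + 12 = 14
Path B total = 7 + 2 = 9
Critical path = longest path = max(14, 9) = 14

14


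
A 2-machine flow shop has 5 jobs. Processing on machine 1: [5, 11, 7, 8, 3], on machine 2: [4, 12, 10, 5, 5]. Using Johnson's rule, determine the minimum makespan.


Apply Johnson's rule:
  Group 1 (a <= b): [(5, 3, 5), (3, 7, 10), (2, 11, 12)]
  Group 2 (a > b): [(4, 8, 5), (1, 5, 4)]
Optimal job order: [5, 3, 2, 4, 1]
Schedule:
  Job 5: M1 done at 3, M2 done at 8
  Job 3: M1 done at 10, M2 done at 20
  Job 2: M1 done at 21, M2 done at 33
  Job 4: M1 done at 29, M2 done at 38
  Job 1: M1 done at 34, M2 done at 42
Makespan = 42

42


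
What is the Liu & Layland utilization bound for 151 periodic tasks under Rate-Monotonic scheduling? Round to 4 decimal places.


Compute 2^(1/151) = 1.0046009306
Subtract 1: 1.0046009306 - 1 = 0.0046009306
Multiply by n: 151 * 0.0046009306 = 0.6947405206
Round to 4 dp: 0.6947

0.6947


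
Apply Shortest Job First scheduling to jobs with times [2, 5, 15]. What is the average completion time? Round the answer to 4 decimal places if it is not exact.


SJF order (ascending): [2, 5, 15]
Completion times:
  Job 1: burst=2, C=2
  Job 2: burst=5, C=7
  Job 3: burst=15, C=22
Average completion = 31/3 = 10.3333

10.3333


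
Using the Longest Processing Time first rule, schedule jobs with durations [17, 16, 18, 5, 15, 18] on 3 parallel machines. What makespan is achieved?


Sort jobs in decreasing order (LPT): [18, 18, 17, 16, 15, 5]
Assign each job to the least loaded machine:
  Machine 1: jobs [18, 15], load = 33
  Machine 2: jobs [18, 5], load = 23
  Machine 3: jobs [17, 16], load = 33
Makespan = max load = 33

33


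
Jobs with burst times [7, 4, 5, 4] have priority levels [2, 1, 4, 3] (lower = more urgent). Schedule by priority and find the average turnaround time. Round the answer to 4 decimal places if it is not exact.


Sort by priority (ascending = highest first):
Order: [(1, 4), (2, 7), (3, 4), (4, 5)]
Completion times:
  Priority 1, burst=4, C=4
  Priority 2, burst=7, C=11
  Priority 3, burst=4, C=15
  Priority 4, burst=5, C=20
Average turnaround = 50/4 = 12.5

12.5


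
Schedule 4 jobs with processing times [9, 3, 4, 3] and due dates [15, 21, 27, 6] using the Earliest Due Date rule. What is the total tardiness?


Sort by due date (EDD order): [(3, 6), (9, 15), (3, 21), (4, 27)]
Compute completion times and tardiness:
  Job 1: p=3, d=6, C=3, tardiness=max(0,3-6)=0
  Job 2: p=9, d=15, C=12, tardiness=max(0,12-15)=0
  Job 3: p=3, d=21, C=15, tardiness=max(0,15-21)=0
  Job 4: p=4, d=27, C=19, tardiness=max(0,19-27)=0
Total tardiness = 0

0


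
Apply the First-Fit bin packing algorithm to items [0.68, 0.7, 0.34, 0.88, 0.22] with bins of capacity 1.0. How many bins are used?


Place items sequentially using First-Fit:
  Item 0.68 -> new Bin 1
  Item 0.7 -> new Bin 2
  Item 0.34 -> new Bin 3
  Item 0.88 -> new Bin 4
  Item 0.22 -> Bin 1 (now 0.9)
Total bins used = 4

4


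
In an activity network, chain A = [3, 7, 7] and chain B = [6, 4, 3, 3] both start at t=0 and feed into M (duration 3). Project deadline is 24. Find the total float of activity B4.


Forward pass: ES(B4) = sum of predecessors on chain B = 13
EF = ES + duration = 13 + 3 = 16
Backward pass: LF(M) = deadline = 24; LS(M) = 24 - 3 = 21
LF(B4) = LS(M) - sum(successors on chain B) = 21 - 0 = 21
LS = LF - duration = 21 - 3 = 18
Total float = LS - ES = 18 - 13 = 5

5


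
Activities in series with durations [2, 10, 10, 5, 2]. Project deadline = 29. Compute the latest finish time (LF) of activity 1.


LF(activity 1) = deadline - sum of successor durations
Successors: activities 2 through 5 with durations [10, 10, 5, 2]
Sum of successor durations = 27
LF = 29 - 27 = 2

2


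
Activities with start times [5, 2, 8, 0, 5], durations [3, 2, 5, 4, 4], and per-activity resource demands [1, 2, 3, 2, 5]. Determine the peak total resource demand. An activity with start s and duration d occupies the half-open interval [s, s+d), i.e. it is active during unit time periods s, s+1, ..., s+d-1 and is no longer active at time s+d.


Each activity i is active on [start_i, start_i + duration_i).
Compute total resource usage per time slot:
  t=0: active resources = [2], total = 2
  t=1: active resources = [2], total = 2
  t=2: active resources = [2, 2], total = 4
  t=3: active resources = [2, 2], total = 4
  t=4: active resources = [], total = 0
  t=5: active resources = [1, 5], total = 6
  t=6: active resources = [1, 5], total = 6
  t=7: active resources = [1, 5], total = 6
  t=8: active resources = [3, 5], total = 8
  t=9: active resources = [3], total = 3
  t=10: active resources = [3], total = 3
  t=11: active resources = [3], total = 3
  t=12: active resources = [3], total = 3
Peak resource demand = 8

8


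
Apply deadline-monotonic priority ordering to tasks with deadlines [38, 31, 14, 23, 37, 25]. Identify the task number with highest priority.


Sort tasks by relative deadline (ascending):
  Task 3: deadline = 14
  Task 4: deadline = 23
  Task 6: deadline = 25
  Task 2: deadline = 31
  Task 5: deadline = 37
  Task 1: deadline = 38
Priority order (highest first): [3, 4, 6, 2, 5, 1]
Highest priority task = 3

3


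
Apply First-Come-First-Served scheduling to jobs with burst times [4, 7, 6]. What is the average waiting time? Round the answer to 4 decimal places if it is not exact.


FCFS order (as given): [4, 7, 6]
Waiting times:
  Job 1: wait = 0
  Job 2: wait = 4
  Job 3: wait = 11
Sum of waiting times = 15
Average waiting time = 15/3 = 5.0

5.0


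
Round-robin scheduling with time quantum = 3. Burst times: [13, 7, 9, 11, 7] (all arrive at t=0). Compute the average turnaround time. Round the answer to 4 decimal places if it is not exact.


Time quantum = 3
Execution trace:
  J1 runs 3 units, time = 3
  J2 runs 3 units, time = 6
  J3 runs 3 units, time = 9
  J4 runs 3 units, time = 12
  J5 runs 3 units, time = 15
  J1 runs 3 units, time = 18
  J2 runs 3 units, time = 21
  J3 runs 3 units, time = 24
  J4 runs 3 units, time = 27
  J5 runs 3 units, time = 30
  J1 runs 3 units, time = 33
  J2 runs 1 units, time = 34
  J3 runs 3 units, time = 37
  J4 runs 3 units, time = 40
  J5 runs 1 units, time = 41
  J1 runs 3 units, time = 44
  J4 runs 2 units, time = 46
  J1 runs 1 units, time = 47
Finish times: [47, 34, 37, 46, 41]
Average turnaround = 205/5 = 41.0

41.0


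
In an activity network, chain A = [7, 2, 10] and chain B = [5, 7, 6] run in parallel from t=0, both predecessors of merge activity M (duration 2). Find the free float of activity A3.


ES(A3) = sum of predecessors on chain A = 9
EF(A3) = ES + duration = 9 + 10 = 19
Successor of A3 is M. ES(M) = max(sum(A), sum(B)) = max(19, 18) = 19
Free float = ES(successor) - EF(current) = 19 - 19 = 0

0


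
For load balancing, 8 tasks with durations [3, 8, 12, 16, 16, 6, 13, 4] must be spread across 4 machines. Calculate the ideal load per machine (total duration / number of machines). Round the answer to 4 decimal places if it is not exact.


Total processing time = 3 + 8 + 12 + 16 + 16 + 6 + 13 + 4 = 78
Number of machines = 4
Ideal balanced load = 78 / 4 = 19.5

19.5


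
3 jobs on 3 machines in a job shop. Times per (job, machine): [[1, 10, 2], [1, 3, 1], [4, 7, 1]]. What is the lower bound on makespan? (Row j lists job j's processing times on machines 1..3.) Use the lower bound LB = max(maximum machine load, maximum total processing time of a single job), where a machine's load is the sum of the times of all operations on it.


Machine loads:
  Machine 1: 1 + 1 + 4 = 6
  Machine 2: 10 + 3 + 7 = 20
  Machine 3: 2 + 1 + 1 = 4
Max machine load = 20
Job totals:
  Job 1: 13
  Job 2: 5
  Job 3: 12
Max job total = 13
Lower bound = max(20, 13) = 20

20


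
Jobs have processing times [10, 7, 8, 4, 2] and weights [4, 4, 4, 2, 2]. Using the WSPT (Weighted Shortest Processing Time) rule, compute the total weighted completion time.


Compute p/w ratios and sort ascending (WSPT): [(2, 2), (7, 4), (8, 4), (4, 2), (10, 4)]
Compute weighted completion times:
  Job (p=2,w=2): C=2, w*C=2*2=4
  Job (p=7,w=4): C=9, w*C=4*9=36
  Job (p=8,w=4): C=17, w*C=4*17=68
  Job (p=4,w=2): C=21, w*C=2*21=42
  Job (p=10,w=4): C=31, w*C=4*31=124
Total weighted completion time = 274

274


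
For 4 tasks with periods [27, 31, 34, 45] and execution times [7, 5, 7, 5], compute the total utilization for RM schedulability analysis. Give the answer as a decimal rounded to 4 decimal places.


Compute individual utilizations (exact fractions):
  Task 1: C/T = 7/27 (approx. 0.2593)
  Task 2: C/T = 5/31 (approx. 0.1613)
  Task 3: C/T = 7/34 (approx. 0.2059)
  Task 4: C/T = 5/45 = 1/9 (approx. 0.1111)
Total utilization U = 7/27 + 5/31 + 7/34 + 1/9 = 20989/28458
Rounded to 4 decimal places: U = 0.7375
RM (Liu & Layland) bound for 4 tasks = 0.756828; compare with U = 20989/28458 (approx. 0.737543)
U <= bound, so schedulable by RM sufficient condition.

0.7375


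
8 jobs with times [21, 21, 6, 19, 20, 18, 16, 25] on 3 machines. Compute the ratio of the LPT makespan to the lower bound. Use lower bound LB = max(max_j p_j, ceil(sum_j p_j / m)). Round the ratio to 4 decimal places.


LPT order: [25, 21, 21, 20, 19, 18, 16, 6]
Machine loads after assignment: [43, 47, 56]
LPT makespan = 56
Lower bound = max(max_job, ceil(total/3)) = max(25, 49) = 49
Ratio = 56 / 49 = 1.1429

1.1429


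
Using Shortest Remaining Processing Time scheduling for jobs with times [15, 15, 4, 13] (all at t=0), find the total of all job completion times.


Since all jobs arrive at t=0, SRPT equals SPT ordering.
SPT order: [4, 13, 15, 15]
Completion times:
  Job 1: p=4, C=4
  Job 2: p=13, C=17
  Job 3: p=15, C=32
  Job 4: p=15, C=47
Total completion time = 4 + 17 + 32 + 47 = 100

100


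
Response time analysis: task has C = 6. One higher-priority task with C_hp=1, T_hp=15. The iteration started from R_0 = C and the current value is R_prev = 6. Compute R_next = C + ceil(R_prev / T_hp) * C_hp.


R_next = C + ceil(R_prev / T_hp) * C_hp
ceil(6 / 15) = ceil(0.4) = 1
Interference = 1 * 1 = 1
R_next = 6 + 1 = 7

7


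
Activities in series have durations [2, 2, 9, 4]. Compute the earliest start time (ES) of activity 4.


Activity 4 starts after activities 1 through 3 complete.
Predecessor durations: [2, 2, 9]
ES = 2 + 2 + 9 = 13

13


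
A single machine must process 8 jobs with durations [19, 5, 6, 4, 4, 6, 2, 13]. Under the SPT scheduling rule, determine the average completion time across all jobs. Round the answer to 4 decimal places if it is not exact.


Sort jobs by processing time (SPT order): [2, 4, 4, 5, 6, 6, 13, 19]
Compute completion times sequentially:
  Job 1: processing = 2, completes at 2
  Job 2: processing = 4, completes at 6
  Job 3: processing = 4, completes at 10
  Job 4: processing = 5, completes at 15
  Job 5: processing = 6, completes at 21
  Job 6: processing = 6, completes at 27
  Job 7: processing = 13, completes at 40
  Job 8: processing = 19, completes at 59
Sum of completion times = 180
Average completion time = 180/8 = 22.5

22.5


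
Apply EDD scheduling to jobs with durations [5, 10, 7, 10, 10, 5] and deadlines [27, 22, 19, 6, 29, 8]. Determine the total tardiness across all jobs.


Sort by due date (EDD order): [(10, 6), (5, 8), (7, 19), (10, 22), (5, 27), (10, 29)]
Compute completion times and tardiness:
  Job 1: p=10, d=6, C=10, tardiness=max(0,10-6)=4
  Job 2: p=5, d=8, C=15, tardiness=max(0,15-8)=7
  Job 3: p=7, d=19, C=22, tardiness=max(0,22-19)=3
  Job 4: p=10, d=22, C=32, tardiness=max(0,32-22)=10
  Job 5: p=5, d=27, C=37, tardiness=max(0,37-27)=10
  Job 6: p=10, d=29, C=47, tardiness=max(0,47-29)=18
Total tardiness = 52

52


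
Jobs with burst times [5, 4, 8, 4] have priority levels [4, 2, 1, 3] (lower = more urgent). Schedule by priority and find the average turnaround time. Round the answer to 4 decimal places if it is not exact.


Sort by priority (ascending = highest first):
Order: [(1, 8), (2, 4), (3, 4), (4, 5)]
Completion times:
  Priority 1, burst=8, C=8
  Priority 2, burst=4, C=12
  Priority 3, burst=4, C=16
  Priority 4, burst=5, C=21
Average turnaround = 57/4 = 14.25

14.25


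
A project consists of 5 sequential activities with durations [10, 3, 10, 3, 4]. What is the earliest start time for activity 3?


Activity 3 starts after activities 1 through 2 complete.
Predecessor durations: [10, 3]
ES = 10 + 3 = 13

13


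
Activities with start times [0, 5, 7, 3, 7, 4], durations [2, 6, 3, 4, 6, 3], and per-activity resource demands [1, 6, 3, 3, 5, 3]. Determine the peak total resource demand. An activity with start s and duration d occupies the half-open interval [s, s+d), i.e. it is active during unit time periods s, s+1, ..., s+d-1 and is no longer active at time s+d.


Each activity i is active on [start_i, start_i + duration_i).
Compute total resource usage per time slot:
  t=0: active resources = [1], total = 1
  t=1: active resources = [1], total = 1
  t=2: active resources = [], total = 0
  t=3: active resources = [3], total = 3
  t=4: active resources = [3, 3], total = 6
  t=5: active resources = [6, 3, 3], total = 12
  t=6: active resources = [6, 3, 3], total = 12
  t=7: active resources = [6, 3, 5], total = 14
  t=8: active resources = [6, 3, 5], total = 14
  t=9: active resources = [6, 3, 5], total = 14
  t=10: active resources = [6, 5], total = 11
  t=11: active resources = [5], total = 5
  t=12: active resources = [5], total = 5
Peak resource demand = 14

14


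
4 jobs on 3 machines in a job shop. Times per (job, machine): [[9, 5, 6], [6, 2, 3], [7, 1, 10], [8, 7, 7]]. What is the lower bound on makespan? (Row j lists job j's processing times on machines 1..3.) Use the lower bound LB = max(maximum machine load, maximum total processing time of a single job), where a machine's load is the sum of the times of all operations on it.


Machine loads:
  Machine 1: 9 + 6 + 7 + 8 = 30
  Machine 2: 5 + 2 + 1 + 7 = 15
  Machine 3: 6 + 3 + 10 + 7 = 26
Max machine load = 30
Job totals:
  Job 1: 20
  Job 2: 11
  Job 3: 18
  Job 4: 22
Max job total = 22
Lower bound = max(30, 22) = 30

30


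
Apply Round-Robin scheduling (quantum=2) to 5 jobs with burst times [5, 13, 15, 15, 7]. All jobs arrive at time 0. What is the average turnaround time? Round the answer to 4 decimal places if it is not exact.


Time quantum = 2
Execution trace:
  J1 runs 2 units, time = 2
  J2 runs 2 units, time = 4
  J3 runs 2 units, time = 6
  J4 runs 2 units, time = 8
  J5 runs 2 units, time = 10
  J1 runs 2 units, time = 12
  J2 runs 2 units, time = 14
  J3 runs 2 units, time = 16
  J4 runs 2 units, time = 18
  J5 runs 2 units, time = 20
  J1 runs 1 units, time = 21
  J2 runs 2 units, time = 23
  J3 runs 2 units, time = 25
  J4 runs 2 units, time = 27
  J5 runs 2 units, time = 29
  J2 runs 2 units, time = 31
  J3 runs 2 units, time = 33
  J4 runs 2 units, time = 35
  J5 runs 1 units, time = 36
  J2 runs 2 units, time = 38
  J3 runs 2 units, time = 40
  J4 runs 2 units, time = 42
  J2 runs 2 units, time = 44
  J3 runs 2 units, time = 46
  J4 runs 2 units, time = 48
  J2 runs 1 units, time = 49
  J3 runs 2 units, time = 51
  J4 runs 2 units, time = 53
  J3 runs 1 units, time = 54
  J4 runs 1 units, time = 55
Finish times: [21, 49, 54, 55, 36]
Average turnaround = 215/5 = 43.0

43.0


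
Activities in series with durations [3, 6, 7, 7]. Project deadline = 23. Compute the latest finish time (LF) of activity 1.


LF(activity 1) = deadline - sum of successor durations
Successors: activities 2 through 4 with durations [6, 7, 7]
Sum of successor durations = 20
LF = 23 - 20 = 3

3


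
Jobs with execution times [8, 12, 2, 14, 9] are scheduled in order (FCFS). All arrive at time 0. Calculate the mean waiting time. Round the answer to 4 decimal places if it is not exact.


FCFS order (as given): [8, 12, 2, 14, 9]
Waiting times:
  Job 1: wait = 0
  Job 2: wait = 8
  Job 3: wait = 20
  Job 4: wait = 22
  Job 5: wait = 36
Sum of waiting times = 86
Average waiting time = 86/5 = 17.2

17.2


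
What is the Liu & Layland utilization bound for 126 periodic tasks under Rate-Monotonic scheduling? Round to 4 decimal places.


Compute 2^(1/126) = 1.0055163273
Subtract 1: 1.0055163273 - 1 = 0.0055163273
Multiply by n: 126 * 0.0055163273 = 0.6950572398
Round to 4 dp: 0.6951

0.6951


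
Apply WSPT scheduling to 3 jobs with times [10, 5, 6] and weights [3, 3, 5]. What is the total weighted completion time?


Compute p/w ratios and sort ascending (WSPT): [(6, 5), (5, 3), (10, 3)]
Compute weighted completion times:
  Job (p=6,w=5): C=6, w*C=5*6=30
  Job (p=5,w=3): C=11, w*C=3*11=33
  Job (p=10,w=3): C=21, w*C=3*21=63
Total weighted completion time = 126

126


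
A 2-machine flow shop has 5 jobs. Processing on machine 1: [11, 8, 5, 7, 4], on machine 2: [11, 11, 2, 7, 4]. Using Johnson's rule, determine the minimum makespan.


Apply Johnson's rule:
  Group 1 (a <= b): [(5, 4, 4), (4, 7, 7), (2, 8, 11), (1, 11, 11)]
  Group 2 (a > b): [(3, 5, 2)]
Optimal job order: [5, 4, 2, 1, 3]
Schedule:
  Job 5: M1 done at 4, M2 done at 8
  Job 4: M1 done at 11, M2 done at 18
  Job 2: M1 done at 19, M2 done at 30
  Job 1: M1 done at 30, M2 done at 41
  Job 3: M1 done at 35, M2 done at 43
Makespan = 43

43


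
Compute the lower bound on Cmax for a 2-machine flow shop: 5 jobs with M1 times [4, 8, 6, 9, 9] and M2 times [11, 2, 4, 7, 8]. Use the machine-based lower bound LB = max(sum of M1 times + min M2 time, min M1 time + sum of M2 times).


LB1 = sum(M1 times) + min(M2 times) = 36 + 2 = 38
LB2 = min(M1 times) + sum(M2 times) = 4 + 32 = 36
Lower bound = max(LB1, LB2) = max(38, 36) = 38

38


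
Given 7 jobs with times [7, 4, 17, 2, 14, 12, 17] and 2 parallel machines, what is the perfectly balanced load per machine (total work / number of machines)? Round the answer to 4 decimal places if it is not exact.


Total processing time = 7 + 4 + 17 + 2 + 14 + 12 + 17 = 73
Number of machines = 2
Ideal balanced load = 73 / 2 = 36.5

36.5


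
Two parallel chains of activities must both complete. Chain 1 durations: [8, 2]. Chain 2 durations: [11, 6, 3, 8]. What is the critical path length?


Path A total = 8 + 2 = 10
Path B total = 11 + 6 + 3 + 8 = 28
Critical path = longest path = max(10, 28) = 28

28


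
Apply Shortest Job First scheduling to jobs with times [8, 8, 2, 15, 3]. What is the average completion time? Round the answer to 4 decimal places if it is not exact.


SJF order (ascending): [2, 3, 8, 8, 15]
Completion times:
  Job 1: burst=2, C=2
  Job 2: burst=3, C=5
  Job 3: burst=8, C=13
  Job 4: burst=8, C=21
  Job 5: burst=15, C=36
Average completion = 77/5 = 15.4

15.4


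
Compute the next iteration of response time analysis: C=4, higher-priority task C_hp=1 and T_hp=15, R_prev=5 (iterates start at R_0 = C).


R_next = C + ceil(R_prev / T_hp) * C_hp
ceil(5 / 15) = ceil(0.3333) = 1
Interference = 1 * 1 = 1
R_next = 4 + 1 = 5
R_next = R_prev, so the iteration has converged (response time = 5).

5


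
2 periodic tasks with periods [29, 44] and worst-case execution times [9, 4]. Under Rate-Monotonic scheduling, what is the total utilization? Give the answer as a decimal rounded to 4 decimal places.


Compute individual utilizations (exact fractions):
  Task 1: C/T = 9/29 (approx. 0.3103)
  Task 2: C/T = 4/44 = 1/11 (approx. 0.0909)
Total utilization U = 9/29 + 1/11 = 128/319
Rounded to 4 decimal places: U = 0.4013
RM (Liu & Layland) bound for 2 tasks = 0.828427; compare with U = 128/319 (approx. 0.401254)
U <= bound, so schedulable by RM sufficient condition.

0.4013


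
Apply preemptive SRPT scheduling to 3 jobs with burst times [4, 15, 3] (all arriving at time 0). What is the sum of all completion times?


Since all jobs arrive at t=0, SRPT equals SPT ordering.
SPT order: [3, 4, 15]
Completion times:
  Job 1: p=3, C=3
  Job 2: p=4, C=7
  Job 3: p=15, C=22
Total completion time = 3 + 7 + 22 = 32

32


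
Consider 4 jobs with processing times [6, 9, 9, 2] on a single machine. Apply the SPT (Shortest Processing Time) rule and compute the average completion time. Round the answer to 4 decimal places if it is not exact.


Sort jobs by processing time (SPT order): [2, 6, 9, 9]
Compute completion times sequentially:
  Job 1: processing = 2, completes at 2
  Job 2: processing = 6, completes at 8
  Job 3: processing = 9, completes at 17
  Job 4: processing = 9, completes at 26
Sum of completion times = 53
Average completion time = 53/4 = 13.25

13.25


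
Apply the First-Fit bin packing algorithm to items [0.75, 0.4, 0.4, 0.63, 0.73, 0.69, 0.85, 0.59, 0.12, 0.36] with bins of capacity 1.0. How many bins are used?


Place items sequentially using First-Fit:
  Item 0.75 -> new Bin 1
  Item 0.4 -> new Bin 2
  Item 0.4 -> Bin 2 (now 0.8)
  Item 0.63 -> new Bin 3
  Item 0.73 -> new Bin 4
  Item 0.69 -> new Bin 5
  Item 0.85 -> new Bin 6
  Item 0.59 -> new Bin 7
  Item 0.12 -> Bin 1 (now 0.87)
  Item 0.36 -> Bin 3 (now 0.99)
Total bins used = 7

7


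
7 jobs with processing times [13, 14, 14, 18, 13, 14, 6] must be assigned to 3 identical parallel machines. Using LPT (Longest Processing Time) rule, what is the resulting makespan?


Sort jobs in decreasing order (LPT): [18, 14, 14, 14, 13, 13, 6]
Assign each job to the least loaded machine:
  Machine 1: jobs [18, 13], load = 31
  Machine 2: jobs [14, 14], load = 28
  Machine 3: jobs [14, 13, 6], load = 33
Makespan = max load = 33

33


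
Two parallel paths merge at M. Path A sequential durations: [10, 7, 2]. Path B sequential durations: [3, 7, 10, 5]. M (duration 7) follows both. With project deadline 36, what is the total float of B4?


Forward pass: ES(B4) = sum of predecessors on chain B = 20
EF = ES + duration = 20 + 5 = 25
Backward pass: LF(M) = deadline = 36; LS(M) = 36 - 7 = 29
LF(B4) = LS(M) - sum(successors on chain B) = 29 - 0 = 29
LS = LF - duration = 29 - 5 = 24
Total float = LS - ES = 24 - 20 = 4

4


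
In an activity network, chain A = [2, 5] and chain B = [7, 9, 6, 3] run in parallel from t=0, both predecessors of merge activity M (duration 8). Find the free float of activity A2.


ES(A2) = sum of predecessors on chain A = 2
EF(A2) = ES + duration = 2 + 5 = 7
Successor of A2 is M. ES(M) = max(sum(A), sum(B)) = max(7, 25) = 25
Free float = ES(successor) - EF(current) = 25 - 7 = 18

18


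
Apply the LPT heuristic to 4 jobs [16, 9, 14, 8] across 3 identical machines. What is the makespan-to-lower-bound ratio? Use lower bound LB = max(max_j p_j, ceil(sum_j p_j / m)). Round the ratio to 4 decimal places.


LPT order: [16, 14, 9, 8]
Machine loads after assignment: [16, 14, 17]
LPT makespan = 17
Lower bound = max(max_job, ceil(total/3)) = max(16, 16) = 16
Ratio = 17 / 16 = 1.0625

1.0625


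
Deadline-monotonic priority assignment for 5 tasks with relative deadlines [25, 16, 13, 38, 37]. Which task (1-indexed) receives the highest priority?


Sort tasks by relative deadline (ascending):
  Task 3: deadline = 13
  Task 2: deadline = 16
  Task 1: deadline = 25
  Task 5: deadline = 37
  Task 4: deadline = 38
Priority order (highest first): [3, 2, 1, 5, 4]
Highest priority task = 3

3


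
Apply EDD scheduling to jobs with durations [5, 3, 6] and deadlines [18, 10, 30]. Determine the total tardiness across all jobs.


Sort by due date (EDD order): [(3, 10), (5, 18), (6, 30)]
Compute completion times and tardiness:
  Job 1: p=3, d=10, C=3, tardiness=max(0,3-10)=0
  Job 2: p=5, d=18, C=8, tardiness=max(0,8-18)=0
  Job 3: p=6, d=30, C=14, tardiness=max(0,14-30)=0
Total tardiness = 0

0


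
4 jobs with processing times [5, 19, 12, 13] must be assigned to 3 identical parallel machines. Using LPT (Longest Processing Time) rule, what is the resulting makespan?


Sort jobs in decreasing order (LPT): [19, 13, 12, 5]
Assign each job to the least loaded machine:
  Machine 1: jobs [19], load = 19
  Machine 2: jobs [13], load = 13
  Machine 3: jobs [12, 5], load = 17
Makespan = max load = 19

19


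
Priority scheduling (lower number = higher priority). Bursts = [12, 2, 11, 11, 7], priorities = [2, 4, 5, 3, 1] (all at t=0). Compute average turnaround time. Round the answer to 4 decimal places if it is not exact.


Sort by priority (ascending = highest first):
Order: [(1, 7), (2, 12), (3, 11), (4, 2), (5, 11)]
Completion times:
  Priority 1, burst=7, C=7
  Priority 2, burst=12, C=19
  Priority 3, burst=11, C=30
  Priority 4, burst=2, C=32
  Priority 5, burst=11, C=43
Average turnaround = 131/5 = 26.2

26.2


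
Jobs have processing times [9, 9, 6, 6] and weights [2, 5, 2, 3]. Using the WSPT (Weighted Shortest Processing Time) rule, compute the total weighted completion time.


Compute p/w ratios and sort ascending (WSPT): [(9, 5), (6, 3), (6, 2), (9, 2)]
Compute weighted completion times:
  Job (p=9,w=5): C=9, w*C=5*9=45
  Job (p=6,w=3): C=15, w*C=3*15=45
  Job (p=6,w=2): C=21, w*C=2*21=42
  Job (p=9,w=2): C=30, w*C=2*30=60
Total weighted completion time = 192

192


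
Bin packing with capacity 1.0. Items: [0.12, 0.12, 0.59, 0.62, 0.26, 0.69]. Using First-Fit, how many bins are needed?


Place items sequentially using First-Fit:
  Item 0.12 -> new Bin 1
  Item 0.12 -> Bin 1 (now 0.24)
  Item 0.59 -> Bin 1 (now 0.83)
  Item 0.62 -> new Bin 2
  Item 0.26 -> Bin 2 (now 0.88)
  Item 0.69 -> new Bin 3
Total bins used = 3

3


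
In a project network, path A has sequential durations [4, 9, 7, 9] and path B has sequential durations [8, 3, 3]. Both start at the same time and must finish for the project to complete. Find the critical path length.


Path A total = 4 + 9 + 7 + 9 = 29
Path B total = 8 + 3 + 3 = 14
Critical path = longest path = max(29, 14) = 29

29


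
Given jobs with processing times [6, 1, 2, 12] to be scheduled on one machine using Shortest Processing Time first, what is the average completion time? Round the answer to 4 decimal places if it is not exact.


Sort jobs by processing time (SPT order): [1, 2, 6, 12]
Compute completion times sequentially:
  Job 1: processing = 1, completes at 1
  Job 2: processing = 2, completes at 3
  Job 3: processing = 6, completes at 9
  Job 4: processing = 12, completes at 21
Sum of completion times = 34
Average completion time = 34/4 = 8.5

8.5


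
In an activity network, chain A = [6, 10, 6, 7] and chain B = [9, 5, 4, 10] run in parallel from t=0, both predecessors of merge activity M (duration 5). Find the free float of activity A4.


ES(A4) = sum of predecessors on chain A = 22
EF(A4) = ES + duration = 22 + 7 = 29
Successor of A4 is M. ES(M) = max(sum(A), sum(B)) = max(29, 28) = 29
Free float = ES(successor) - EF(current) = 29 - 29 = 0

0


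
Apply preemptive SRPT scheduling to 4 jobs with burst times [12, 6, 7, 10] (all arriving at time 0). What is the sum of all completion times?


Since all jobs arrive at t=0, SRPT equals SPT ordering.
SPT order: [6, 7, 10, 12]
Completion times:
  Job 1: p=6, C=6
  Job 2: p=7, C=13
  Job 3: p=10, C=23
  Job 4: p=12, C=35
Total completion time = 6 + 13 + 23 + 35 = 77

77


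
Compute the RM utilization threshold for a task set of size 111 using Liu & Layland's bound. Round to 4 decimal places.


Compute 2^(1/111) = 1.0062641072
Subtract 1: 1.0062641072 - 1 = 0.0062641072
Multiply by n: 111 * 0.0062641072 = 0.6953158992
Round to 4 dp: 0.6953

0.6953


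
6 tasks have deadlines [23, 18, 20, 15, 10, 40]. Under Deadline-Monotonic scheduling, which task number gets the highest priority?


Sort tasks by relative deadline (ascending):
  Task 5: deadline = 10
  Task 4: deadline = 15
  Task 2: deadline = 18
  Task 3: deadline = 20
  Task 1: deadline = 23
  Task 6: deadline = 40
Priority order (highest first): [5, 4, 2, 3, 1, 6]
Highest priority task = 5

5


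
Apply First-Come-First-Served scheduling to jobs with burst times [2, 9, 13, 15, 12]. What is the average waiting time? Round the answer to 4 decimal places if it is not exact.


FCFS order (as given): [2, 9, 13, 15, 12]
Waiting times:
  Job 1: wait = 0
  Job 2: wait = 2
  Job 3: wait = 11
  Job 4: wait = 24
  Job 5: wait = 39
Sum of waiting times = 76
Average waiting time = 76/5 = 15.2

15.2


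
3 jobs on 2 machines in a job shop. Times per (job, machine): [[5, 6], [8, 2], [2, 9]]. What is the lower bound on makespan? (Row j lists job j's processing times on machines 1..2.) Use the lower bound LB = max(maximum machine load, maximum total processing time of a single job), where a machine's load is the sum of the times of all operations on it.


Machine loads:
  Machine 1: 5 + 8 + 2 = 15
  Machine 2: 6 + 2 + 9 = 17
Max machine load = 17
Job totals:
  Job 1: 11
  Job 2: 10
  Job 3: 11
Max job total = 11
Lower bound = max(17, 11) = 17

17


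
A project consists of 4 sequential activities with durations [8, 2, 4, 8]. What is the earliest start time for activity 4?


Activity 4 starts after activities 1 through 3 complete.
Predecessor durations: [8, 2, 4]
ES = 8 + 2 + 4 = 14

14


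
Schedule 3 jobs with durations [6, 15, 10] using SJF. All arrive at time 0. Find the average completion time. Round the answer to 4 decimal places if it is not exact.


SJF order (ascending): [6, 10, 15]
Completion times:
  Job 1: burst=6, C=6
  Job 2: burst=10, C=16
  Job 3: burst=15, C=31
Average completion = 53/3 = 17.6667

17.6667


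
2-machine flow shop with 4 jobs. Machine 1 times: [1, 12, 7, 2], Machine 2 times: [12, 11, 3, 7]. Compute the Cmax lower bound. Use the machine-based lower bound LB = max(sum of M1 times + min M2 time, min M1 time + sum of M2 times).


LB1 = sum(M1 times) + min(M2 times) = 22 + 3 = 25
LB2 = min(M1 times) + sum(M2 times) = 1 + 33 = 34
Lower bound = max(LB1, LB2) = max(25, 34) = 34

34


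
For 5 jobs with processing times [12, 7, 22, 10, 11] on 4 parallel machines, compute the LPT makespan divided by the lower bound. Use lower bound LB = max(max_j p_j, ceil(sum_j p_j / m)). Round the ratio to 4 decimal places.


LPT order: [22, 12, 11, 10, 7]
Machine loads after assignment: [22, 12, 11, 17]
LPT makespan = 22
Lower bound = max(max_job, ceil(total/4)) = max(22, 16) = 22
Ratio = 22 / 22 = 1.0

1.0


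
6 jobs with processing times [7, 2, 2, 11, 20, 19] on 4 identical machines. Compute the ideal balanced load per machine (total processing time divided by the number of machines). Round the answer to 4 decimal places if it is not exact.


Total processing time = 7 + 2 + 2 + 11 + 20 + 19 = 61
Number of machines = 4
Ideal balanced load = 61 / 4 = 15.25

15.25


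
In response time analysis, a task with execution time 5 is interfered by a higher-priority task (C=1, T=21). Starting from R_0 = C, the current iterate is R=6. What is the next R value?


R_next = C + ceil(R_prev / T_hp) * C_hp
ceil(6 / 21) = ceil(0.2857) = 1
Interference = 1 * 1 = 1
R_next = 5 + 1 = 6
R_next = R_prev, so the iteration has converged (response time = 6).

6


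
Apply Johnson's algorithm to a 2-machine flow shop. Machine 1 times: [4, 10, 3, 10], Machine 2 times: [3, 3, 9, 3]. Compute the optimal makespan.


Apply Johnson's rule:
  Group 1 (a <= b): [(3, 3, 9)]
  Group 2 (a > b): [(1, 4, 3), (2, 10, 3), (4, 10, 3)]
Optimal job order: [3, 1, 2, 4]
Schedule:
  Job 3: M1 done at 3, M2 done at 12
  Job 1: M1 done at 7, M2 done at 15
  Job 2: M1 done at 17, M2 done at 20
  Job 4: M1 done at 27, M2 done at 30
Makespan = 30

30


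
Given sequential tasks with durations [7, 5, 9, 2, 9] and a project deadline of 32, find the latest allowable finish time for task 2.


LF(activity 2) = deadline - sum of successor durations
Successors: activities 3 through 5 with durations [9, 2, 9]
Sum of successor durations = 20
LF = 32 - 20 = 12

12


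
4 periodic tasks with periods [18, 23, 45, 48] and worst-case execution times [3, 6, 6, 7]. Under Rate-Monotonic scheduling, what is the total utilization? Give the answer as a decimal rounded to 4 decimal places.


Compute individual utilizations (exact fractions):
  Task 1: C/T = 3/18 = 1/6 (approx. 0.1667)
  Task 2: C/T = 6/23 (approx. 0.2609)
  Task 3: C/T = 6/45 = 2/15 (approx. 0.1333)
  Task 4: C/T = 7/48 (approx. 0.1458)
Total utilization U = 1/6 + 6/23 + 2/15 + 7/48 = 3901/5520
Rounded to 4 decimal places: U = 0.7067
RM (Liu & Layland) bound for 4 tasks = 0.756828; compare with U = 3901/5520 (approx. 0.706703)
U <= bound, so schedulable by RM sufficient condition.

0.7067


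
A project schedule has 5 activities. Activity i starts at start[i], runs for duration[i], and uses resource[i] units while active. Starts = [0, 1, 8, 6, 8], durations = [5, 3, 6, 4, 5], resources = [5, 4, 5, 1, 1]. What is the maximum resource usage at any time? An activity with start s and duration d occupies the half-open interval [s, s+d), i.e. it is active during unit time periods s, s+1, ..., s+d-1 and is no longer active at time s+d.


Each activity i is active on [start_i, start_i + duration_i).
Compute total resource usage per time slot:
  t=0: active resources = [5], total = 5
  t=1: active resources = [5, 4], total = 9
  t=2: active resources = [5, 4], total = 9
  t=3: active resources = [5, 4], total = 9
  t=4: active resources = [5], total = 5
  t=5: active resources = [], total = 0
  t=6: active resources = [1], total = 1
  t=7: active resources = [1], total = 1
  t=8: active resources = [5, 1, 1], total = 7
  t=9: active resources = [5, 1, 1], total = 7
  t=10: active resources = [5, 1], total = 6
  t=11: active resources = [5, 1], total = 6
  t=12: active resources = [5, 1], total = 6
  t=13: active resources = [5], total = 5
Peak resource demand = 9

9


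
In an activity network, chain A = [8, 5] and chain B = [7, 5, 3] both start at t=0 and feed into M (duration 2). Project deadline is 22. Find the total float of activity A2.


Forward pass: ES(A2) = sum of predecessors on chain A = 8
EF = ES + duration = 8 + 5 = 13
Backward pass: LF(M) = deadline = 22; LS(M) = 22 - 2 = 20
LF(A2) = LS(M) - sum(successors on chain A) = 20 - 0 = 20
LS = LF - duration = 20 - 5 = 15
Total float = LS - ES = 15 - 8 = 7

7


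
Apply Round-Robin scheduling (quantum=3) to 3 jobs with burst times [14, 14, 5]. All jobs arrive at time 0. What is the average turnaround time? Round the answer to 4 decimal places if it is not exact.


Time quantum = 3
Execution trace:
  J1 runs 3 units, time = 3
  J2 runs 3 units, time = 6
  J3 runs 3 units, time = 9
  J1 runs 3 units, time = 12
  J2 runs 3 units, time = 15
  J3 runs 2 units, time = 17
  J1 runs 3 units, time = 20
  J2 runs 3 units, time = 23
  J1 runs 3 units, time = 26
  J2 runs 3 units, time = 29
  J1 runs 2 units, time = 31
  J2 runs 2 units, time = 33
Finish times: [31, 33, 17]
Average turnaround = 81/3 = 27.0

27.0


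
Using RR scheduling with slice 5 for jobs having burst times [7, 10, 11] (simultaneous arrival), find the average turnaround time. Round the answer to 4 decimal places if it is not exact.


Time quantum = 5
Execution trace:
  J1 runs 5 units, time = 5
  J2 runs 5 units, time = 10
  J3 runs 5 units, time = 15
  J1 runs 2 units, time = 17
  J2 runs 5 units, time = 22
  J3 runs 5 units, time = 27
  J3 runs 1 units, time = 28
Finish times: [17, 22, 28]
Average turnaround = 67/3 = 22.3333

22.3333


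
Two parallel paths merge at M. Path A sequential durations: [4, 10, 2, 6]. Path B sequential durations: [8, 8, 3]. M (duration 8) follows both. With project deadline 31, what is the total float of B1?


Forward pass: ES(B1) = sum of predecessors on chain B = 0
EF = ES + duration = 0 + 8 = 8
Backward pass: LF(M) = deadline = 31; LS(M) = 31 - 8 = 23
LF(B1) = LS(M) - sum(successors on chain B) = 23 - 11 = 12
LS = LF - duration = 12 - 8 = 4
Total float = LS - ES = 4 - 0 = 4

4


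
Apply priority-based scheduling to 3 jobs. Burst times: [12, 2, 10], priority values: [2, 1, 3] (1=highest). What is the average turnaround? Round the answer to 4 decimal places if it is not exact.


Sort by priority (ascending = highest first):
Order: [(1, 2), (2, 12), (3, 10)]
Completion times:
  Priority 1, burst=2, C=2
  Priority 2, burst=12, C=14
  Priority 3, burst=10, C=24
Average turnaround = 40/3 = 13.3333

13.3333


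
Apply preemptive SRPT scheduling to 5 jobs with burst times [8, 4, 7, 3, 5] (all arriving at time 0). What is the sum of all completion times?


Since all jobs arrive at t=0, SRPT equals SPT ordering.
SPT order: [3, 4, 5, 7, 8]
Completion times:
  Job 1: p=3, C=3
  Job 2: p=4, C=7
  Job 3: p=5, C=12
  Job 4: p=7, C=19
  Job 5: p=8, C=27
Total completion time = 3 + 7 + 12 + 19 + 27 = 68

68
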